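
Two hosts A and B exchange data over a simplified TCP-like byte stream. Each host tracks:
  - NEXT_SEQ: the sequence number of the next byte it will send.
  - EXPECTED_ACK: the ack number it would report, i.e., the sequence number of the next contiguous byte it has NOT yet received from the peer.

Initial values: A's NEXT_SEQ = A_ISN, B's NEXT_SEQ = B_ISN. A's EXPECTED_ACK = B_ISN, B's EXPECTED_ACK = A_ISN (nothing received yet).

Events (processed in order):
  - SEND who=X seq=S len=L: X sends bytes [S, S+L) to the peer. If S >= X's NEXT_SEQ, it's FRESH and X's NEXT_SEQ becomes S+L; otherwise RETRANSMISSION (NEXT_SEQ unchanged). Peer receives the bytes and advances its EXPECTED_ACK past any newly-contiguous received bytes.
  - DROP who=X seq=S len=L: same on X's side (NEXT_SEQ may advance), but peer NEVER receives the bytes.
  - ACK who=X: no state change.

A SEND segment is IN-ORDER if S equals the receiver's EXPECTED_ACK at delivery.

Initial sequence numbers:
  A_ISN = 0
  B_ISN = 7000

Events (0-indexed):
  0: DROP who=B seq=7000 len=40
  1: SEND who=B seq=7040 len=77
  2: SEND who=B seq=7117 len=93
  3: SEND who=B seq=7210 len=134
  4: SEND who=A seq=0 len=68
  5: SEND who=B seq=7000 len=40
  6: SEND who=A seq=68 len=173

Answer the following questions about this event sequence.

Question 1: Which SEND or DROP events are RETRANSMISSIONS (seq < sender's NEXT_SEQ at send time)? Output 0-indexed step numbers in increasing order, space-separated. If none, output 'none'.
Answer: 5

Derivation:
Step 0: DROP seq=7000 -> fresh
Step 1: SEND seq=7040 -> fresh
Step 2: SEND seq=7117 -> fresh
Step 3: SEND seq=7210 -> fresh
Step 4: SEND seq=0 -> fresh
Step 5: SEND seq=7000 -> retransmit
Step 6: SEND seq=68 -> fresh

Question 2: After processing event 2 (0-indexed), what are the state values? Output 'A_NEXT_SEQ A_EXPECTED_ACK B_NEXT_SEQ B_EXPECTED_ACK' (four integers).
After event 0: A_seq=0 A_ack=7000 B_seq=7040 B_ack=0
After event 1: A_seq=0 A_ack=7000 B_seq=7117 B_ack=0
After event 2: A_seq=0 A_ack=7000 B_seq=7210 B_ack=0

0 7000 7210 0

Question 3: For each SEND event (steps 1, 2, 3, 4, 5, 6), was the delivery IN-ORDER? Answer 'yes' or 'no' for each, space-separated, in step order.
Answer: no no no yes yes yes

Derivation:
Step 1: SEND seq=7040 -> out-of-order
Step 2: SEND seq=7117 -> out-of-order
Step 3: SEND seq=7210 -> out-of-order
Step 4: SEND seq=0 -> in-order
Step 5: SEND seq=7000 -> in-order
Step 6: SEND seq=68 -> in-order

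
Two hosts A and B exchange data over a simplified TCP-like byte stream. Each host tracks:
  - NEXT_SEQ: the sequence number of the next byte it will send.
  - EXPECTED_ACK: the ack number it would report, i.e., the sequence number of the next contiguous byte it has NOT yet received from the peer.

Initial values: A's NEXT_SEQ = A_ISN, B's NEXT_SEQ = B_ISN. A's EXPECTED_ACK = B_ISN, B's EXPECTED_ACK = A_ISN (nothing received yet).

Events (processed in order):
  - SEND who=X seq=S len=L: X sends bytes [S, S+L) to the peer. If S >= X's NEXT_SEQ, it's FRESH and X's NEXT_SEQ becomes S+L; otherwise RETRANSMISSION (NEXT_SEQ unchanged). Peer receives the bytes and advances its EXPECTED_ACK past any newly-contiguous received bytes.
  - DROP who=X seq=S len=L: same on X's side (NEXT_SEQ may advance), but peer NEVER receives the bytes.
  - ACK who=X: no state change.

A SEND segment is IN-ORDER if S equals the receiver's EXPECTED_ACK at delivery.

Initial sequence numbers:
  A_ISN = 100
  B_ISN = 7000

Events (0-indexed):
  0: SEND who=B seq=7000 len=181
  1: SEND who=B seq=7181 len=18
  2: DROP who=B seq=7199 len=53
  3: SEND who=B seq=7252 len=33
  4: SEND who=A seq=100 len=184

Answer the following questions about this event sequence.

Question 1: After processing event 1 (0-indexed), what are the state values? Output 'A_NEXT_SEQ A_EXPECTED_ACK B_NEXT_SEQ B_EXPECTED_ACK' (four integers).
After event 0: A_seq=100 A_ack=7181 B_seq=7181 B_ack=100
After event 1: A_seq=100 A_ack=7199 B_seq=7199 B_ack=100

100 7199 7199 100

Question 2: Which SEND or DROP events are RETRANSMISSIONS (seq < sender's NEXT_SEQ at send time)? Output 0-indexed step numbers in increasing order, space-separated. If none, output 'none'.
Step 0: SEND seq=7000 -> fresh
Step 1: SEND seq=7181 -> fresh
Step 2: DROP seq=7199 -> fresh
Step 3: SEND seq=7252 -> fresh
Step 4: SEND seq=100 -> fresh

Answer: none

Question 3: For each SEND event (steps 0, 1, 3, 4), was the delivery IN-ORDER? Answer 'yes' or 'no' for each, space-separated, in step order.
Answer: yes yes no yes

Derivation:
Step 0: SEND seq=7000 -> in-order
Step 1: SEND seq=7181 -> in-order
Step 3: SEND seq=7252 -> out-of-order
Step 4: SEND seq=100 -> in-order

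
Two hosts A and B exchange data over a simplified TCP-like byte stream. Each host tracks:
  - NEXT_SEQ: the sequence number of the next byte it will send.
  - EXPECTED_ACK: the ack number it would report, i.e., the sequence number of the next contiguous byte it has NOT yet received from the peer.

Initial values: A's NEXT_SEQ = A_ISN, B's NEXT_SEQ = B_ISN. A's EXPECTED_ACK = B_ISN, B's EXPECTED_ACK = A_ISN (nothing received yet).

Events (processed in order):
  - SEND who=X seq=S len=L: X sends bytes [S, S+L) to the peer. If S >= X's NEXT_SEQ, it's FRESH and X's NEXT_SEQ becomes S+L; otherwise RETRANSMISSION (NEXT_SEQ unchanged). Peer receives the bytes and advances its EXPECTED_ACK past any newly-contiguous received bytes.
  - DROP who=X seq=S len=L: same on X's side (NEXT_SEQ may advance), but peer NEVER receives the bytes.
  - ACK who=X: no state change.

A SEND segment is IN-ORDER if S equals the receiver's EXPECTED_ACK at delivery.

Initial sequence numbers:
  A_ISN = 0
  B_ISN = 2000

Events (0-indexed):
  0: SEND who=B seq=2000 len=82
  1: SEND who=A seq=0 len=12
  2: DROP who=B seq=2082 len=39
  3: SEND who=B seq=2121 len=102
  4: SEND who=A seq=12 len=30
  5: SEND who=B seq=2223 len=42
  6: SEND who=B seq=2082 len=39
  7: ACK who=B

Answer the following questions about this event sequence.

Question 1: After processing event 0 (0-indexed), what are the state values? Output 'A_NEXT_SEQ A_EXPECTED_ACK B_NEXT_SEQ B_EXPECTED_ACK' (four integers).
After event 0: A_seq=0 A_ack=2082 B_seq=2082 B_ack=0

0 2082 2082 0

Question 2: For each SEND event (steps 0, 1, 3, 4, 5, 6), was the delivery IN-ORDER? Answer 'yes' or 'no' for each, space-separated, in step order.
Answer: yes yes no yes no yes

Derivation:
Step 0: SEND seq=2000 -> in-order
Step 1: SEND seq=0 -> in-order
Step 3: SEND seq=2121 -> out-of-order
Step 4: SEND seq=12 -> in-order
Step 5: SEND seq=2223 -> out-of-order
Step 6: SEND seq=2082 -> in-order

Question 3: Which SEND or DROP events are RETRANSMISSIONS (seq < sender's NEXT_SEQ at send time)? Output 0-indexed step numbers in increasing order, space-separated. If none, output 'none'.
Step 0: SEND seq=2000 -> fresh
Step 1: SEND seq=0 -> fresh
Step 2: DROP seq=2082 -> fresh
Step 3: SEND seq=2121 -> fresh
Step 4: SEND seq=12 -> fresh
Step 5: SEND seq=2223 -> fresh
Step 6: SEND seq=2082 -> retransmit

Answer: 6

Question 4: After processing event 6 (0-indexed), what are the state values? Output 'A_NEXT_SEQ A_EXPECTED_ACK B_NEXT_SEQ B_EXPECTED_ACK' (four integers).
After event 0: A_seq=0 A_ack=2082 B_seq=2082 B_ack=0
After event 1: A_seq=12 A_ack=2082 B_seq=2082 B_ack=12
After event 2: A_seq=12 A_ack=2082 B_seq=2121 B_ack=12
After event 3: A_seq=12 A_ack=2082 B_seq=2223 B_ack=12
After event 4: A_seq=42 A_ack=2082 B_seq=2223 B_ack=42
After event 5: A_seq=42 A_ack=2082 B_seq=2265 B_ack=42
After event 6: A_seq=42 A_ack=2265 B_seq=2265 B_ack=42

42 2265 2265 42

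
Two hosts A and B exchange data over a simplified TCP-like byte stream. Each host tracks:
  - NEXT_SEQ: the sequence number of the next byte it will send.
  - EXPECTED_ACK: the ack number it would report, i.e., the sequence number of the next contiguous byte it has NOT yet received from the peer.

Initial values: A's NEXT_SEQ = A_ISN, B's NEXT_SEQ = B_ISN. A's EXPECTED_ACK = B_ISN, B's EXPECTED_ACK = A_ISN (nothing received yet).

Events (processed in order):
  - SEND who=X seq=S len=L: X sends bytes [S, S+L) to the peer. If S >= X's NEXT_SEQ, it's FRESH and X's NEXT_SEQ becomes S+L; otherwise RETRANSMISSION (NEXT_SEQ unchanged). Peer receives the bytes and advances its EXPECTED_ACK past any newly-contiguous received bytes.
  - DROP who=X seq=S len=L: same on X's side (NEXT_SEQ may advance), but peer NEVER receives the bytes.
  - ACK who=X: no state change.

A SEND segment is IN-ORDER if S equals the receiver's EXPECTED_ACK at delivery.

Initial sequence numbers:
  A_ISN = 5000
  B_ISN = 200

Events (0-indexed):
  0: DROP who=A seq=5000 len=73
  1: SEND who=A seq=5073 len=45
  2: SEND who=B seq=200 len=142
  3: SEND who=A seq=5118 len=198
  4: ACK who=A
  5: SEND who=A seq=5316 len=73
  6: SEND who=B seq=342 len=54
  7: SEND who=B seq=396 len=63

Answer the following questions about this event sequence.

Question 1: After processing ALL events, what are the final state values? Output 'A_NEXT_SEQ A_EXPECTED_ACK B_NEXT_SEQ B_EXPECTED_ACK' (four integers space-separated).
After event 0: A_seq=5073 A_ack=200 B_seq=200 B_ack=5000
After event 1: A_seq=5118 A_ack=200 B_seq=200 B_ack=5000
After event 2: A_seq=5118 A_ack=342 B_seq=342 B_ack=5000
After event 3: A_seq=5316 A_ack=342 B_seq=342 B_ack=5000
After event 4: A_seq=5316 A_ack=342 B_seq=342 B_ack=5000
After event 5: A_seq=5389 A_ack=342 B_seq=342 B_ack=5000
After event 6: A_seq=5389 A_ack=396 B_seq=396 B_ack=5000
After event 7: A_seq=5389 A_ack=459 B_seq=459 B_ack=5000

Answer: 5389 459 459 5000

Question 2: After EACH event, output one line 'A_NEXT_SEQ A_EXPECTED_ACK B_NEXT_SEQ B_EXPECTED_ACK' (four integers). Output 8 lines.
5073 200 200 5000
5118 200 200 5000
5118 342 342 5000
5316 342 342 5000
5316 342 342 5000
5389 342 342 5000
5389 396 396 5000
5389 459 459 5000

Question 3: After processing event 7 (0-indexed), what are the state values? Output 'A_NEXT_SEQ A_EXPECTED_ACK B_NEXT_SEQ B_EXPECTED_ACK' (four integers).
After event 0: A_seq=5073 A_ack=200 B_seq=200 B_ack=5000
After event 1: A_seq=5118 A_ack=200 B_seq=200 B_ack=5000
After event 2: A_seq=5118 A_ack=342 B_seq=342 B_ack=5000
After event 3: A_seq=5316 A_ack=342 B_seq=342 B_ack=5000
After event 4: A_seq=5316 A_ack=342 B_seq=342 B_ack=5000
After event 5: A_seq=5389 A_ack=342 B_seq=342 B_ack=5000
After event 6: A_seq=5389 A_ack=396 B_seq=396 B_ack=5000
After event 7: A_seq=5389 A_ack=459 B_seq=459 B_ack=5000

5389 459 459 5000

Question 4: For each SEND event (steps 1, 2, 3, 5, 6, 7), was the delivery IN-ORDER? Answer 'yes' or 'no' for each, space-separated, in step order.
Answer: no yes no no yes yes

Derivation:
Step 1: SEND seq=5073 -> out-of-order
Step 2: SEND seq=200 -> in-order
Step 3: SEND seq=5118 -> out-of-order
Step 5: SEND seq=5316 -> out-of-order
Step 6: SEND seq=342 -> in-order
Step 7: SEND seq=396 -> in-order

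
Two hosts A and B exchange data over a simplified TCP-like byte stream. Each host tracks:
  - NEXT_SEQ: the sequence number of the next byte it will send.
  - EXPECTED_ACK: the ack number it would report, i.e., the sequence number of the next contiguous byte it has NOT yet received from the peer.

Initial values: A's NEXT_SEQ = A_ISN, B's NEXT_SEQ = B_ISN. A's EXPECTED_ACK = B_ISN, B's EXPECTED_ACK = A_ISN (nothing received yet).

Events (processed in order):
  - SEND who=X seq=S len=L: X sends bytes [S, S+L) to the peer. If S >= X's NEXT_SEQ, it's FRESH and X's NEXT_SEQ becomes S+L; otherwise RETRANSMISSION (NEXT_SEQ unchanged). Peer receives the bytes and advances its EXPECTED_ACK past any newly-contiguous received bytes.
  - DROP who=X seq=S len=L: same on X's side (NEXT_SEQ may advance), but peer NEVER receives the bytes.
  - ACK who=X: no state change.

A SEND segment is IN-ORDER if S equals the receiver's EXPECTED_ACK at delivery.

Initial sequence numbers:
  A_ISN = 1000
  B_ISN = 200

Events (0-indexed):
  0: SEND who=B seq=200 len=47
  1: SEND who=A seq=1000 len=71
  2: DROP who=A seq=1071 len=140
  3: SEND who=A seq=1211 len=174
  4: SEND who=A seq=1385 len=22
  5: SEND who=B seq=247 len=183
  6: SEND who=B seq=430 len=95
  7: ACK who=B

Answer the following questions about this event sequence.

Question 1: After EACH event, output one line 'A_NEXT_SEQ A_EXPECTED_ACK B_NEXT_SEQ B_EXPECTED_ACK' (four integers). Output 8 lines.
1000 247 247 1000
1071 247 247 1071
1211 247 247 1071
1385 247 247 1071
1407 247 247 1071
1407 430 430 1071
1407 525 525 1071
1407 525 525 1071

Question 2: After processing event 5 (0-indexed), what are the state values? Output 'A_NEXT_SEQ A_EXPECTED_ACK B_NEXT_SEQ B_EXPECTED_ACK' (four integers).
After event 0: A_seq=1000 A_ack=247 B_seq=247 B_ack=1000
After event 1: A_seq=1071 A_ack=247 B_seq=247 B_ack=1071
After event 2: A_seq=1211 A_ack=247 B_seq=247 B_ack=1071
After event 3: A_seq=1385 A_ack=247 B_seq=247 B_ack=1071
After event 4: A_seq=1407 A_ack=247 B_seq=247 B_ack=1071
After event 5: A_seq=1407 A_ack=430 B_seq=430 B_ack=1071

1407 430 430 1071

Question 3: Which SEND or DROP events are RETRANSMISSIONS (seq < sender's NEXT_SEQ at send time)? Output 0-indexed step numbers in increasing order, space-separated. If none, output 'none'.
Answer: none

Derivation:
Step 0: SEND seq=200 -> fresh
Step 1: SEND seq=1000 -> fresh
Step 2: DROP seq=1071 -> fresh
Step 3: SEND seq=1211 -> fresh
Step 4: SEND seq=1385 -> fresh
Step 5: SEND seq=247 -> fresh
Step 6: SEND seq=430 -> fresh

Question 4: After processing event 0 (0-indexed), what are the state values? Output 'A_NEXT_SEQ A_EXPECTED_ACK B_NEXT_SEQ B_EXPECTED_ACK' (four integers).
After event 0: A_seq=1000 A_ack=247 B_seq=247 B_ack=1000

1000 247 247 1000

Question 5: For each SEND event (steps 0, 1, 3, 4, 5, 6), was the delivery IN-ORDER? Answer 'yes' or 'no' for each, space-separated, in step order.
Step 0: SEND seq=200 -> in-order
Step 1: SEND seq=1000 -> in-order
Step 3: SEND seq=1211 -> out-of-order
Step 4: SEND seq=1385 -> out-of-order
Step 5: SEND seq=247 -> in-order
Step 6: SEND seq=430 -> in-order

Answer: yes yes no no yes yes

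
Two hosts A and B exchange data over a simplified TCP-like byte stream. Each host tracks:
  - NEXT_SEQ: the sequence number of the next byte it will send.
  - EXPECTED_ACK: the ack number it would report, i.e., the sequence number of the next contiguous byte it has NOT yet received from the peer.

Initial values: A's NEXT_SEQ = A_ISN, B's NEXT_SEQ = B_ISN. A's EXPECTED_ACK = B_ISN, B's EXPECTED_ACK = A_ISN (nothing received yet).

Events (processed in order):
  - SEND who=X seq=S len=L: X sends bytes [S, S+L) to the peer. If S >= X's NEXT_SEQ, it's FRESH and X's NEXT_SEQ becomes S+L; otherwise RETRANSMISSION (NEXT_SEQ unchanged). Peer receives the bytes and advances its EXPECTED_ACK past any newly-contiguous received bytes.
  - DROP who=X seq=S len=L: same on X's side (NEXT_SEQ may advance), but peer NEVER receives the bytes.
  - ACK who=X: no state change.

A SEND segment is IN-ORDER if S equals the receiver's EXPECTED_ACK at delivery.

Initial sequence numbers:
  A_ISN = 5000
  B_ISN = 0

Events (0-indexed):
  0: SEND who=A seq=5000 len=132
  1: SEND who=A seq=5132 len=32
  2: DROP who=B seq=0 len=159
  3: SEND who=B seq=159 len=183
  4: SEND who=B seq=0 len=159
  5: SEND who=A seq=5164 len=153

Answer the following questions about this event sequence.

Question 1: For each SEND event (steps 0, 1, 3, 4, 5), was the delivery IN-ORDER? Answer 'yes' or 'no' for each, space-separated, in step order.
Answer: yes yes no yes yes

Derivation:
Step 0: SEND seq=5000 -> in-order
Step 1: SEND seq=5132 -> in-order
Step 3: SEND seq=159 -> out-of-order
Step 4: SEND seq=0 -> in-order
Step 5: SEND seq=5164 -> in-order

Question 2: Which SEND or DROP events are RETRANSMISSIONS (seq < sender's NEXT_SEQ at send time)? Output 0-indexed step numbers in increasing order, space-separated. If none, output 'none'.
Step 0: SEND seq=5000 -> fresh
Step 1: SEND seq=5132 -> fresh
Step 2: DROP seq=0 -> fresh
Step 3: SEND seq=159 -> fresh
Step 4: SEND seq=0 -> retransmit
Step 5: SEND seq=5164 -> fresh

Answer: 4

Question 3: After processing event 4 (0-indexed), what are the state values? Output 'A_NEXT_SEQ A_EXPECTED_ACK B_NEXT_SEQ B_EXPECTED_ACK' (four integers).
After event 0: A_seq=5132 A_ack=0 B_seq=0 B_ack=5132
After event 1: A_seq=5164 A_ack=0 B_seq=0 B_ack=5164
After event 2: A_seq=5164 A_ack=0 B_seq=159 B_ack=5164
After event 3: A_seq=5164 A_ack=0 B_seq=342 B_ack=5164
After event 4: A_seq=5164 A_ack=342 B_seq=342 B_ack=5164

5164 342 342 5164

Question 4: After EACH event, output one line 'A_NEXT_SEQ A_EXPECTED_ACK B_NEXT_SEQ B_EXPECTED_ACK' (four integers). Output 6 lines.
5132 0 0 5132
5164 0 0 5164
5164 0 159 5164
5164 0 342 5164
5164 342 342 5164
5317 342 342 5317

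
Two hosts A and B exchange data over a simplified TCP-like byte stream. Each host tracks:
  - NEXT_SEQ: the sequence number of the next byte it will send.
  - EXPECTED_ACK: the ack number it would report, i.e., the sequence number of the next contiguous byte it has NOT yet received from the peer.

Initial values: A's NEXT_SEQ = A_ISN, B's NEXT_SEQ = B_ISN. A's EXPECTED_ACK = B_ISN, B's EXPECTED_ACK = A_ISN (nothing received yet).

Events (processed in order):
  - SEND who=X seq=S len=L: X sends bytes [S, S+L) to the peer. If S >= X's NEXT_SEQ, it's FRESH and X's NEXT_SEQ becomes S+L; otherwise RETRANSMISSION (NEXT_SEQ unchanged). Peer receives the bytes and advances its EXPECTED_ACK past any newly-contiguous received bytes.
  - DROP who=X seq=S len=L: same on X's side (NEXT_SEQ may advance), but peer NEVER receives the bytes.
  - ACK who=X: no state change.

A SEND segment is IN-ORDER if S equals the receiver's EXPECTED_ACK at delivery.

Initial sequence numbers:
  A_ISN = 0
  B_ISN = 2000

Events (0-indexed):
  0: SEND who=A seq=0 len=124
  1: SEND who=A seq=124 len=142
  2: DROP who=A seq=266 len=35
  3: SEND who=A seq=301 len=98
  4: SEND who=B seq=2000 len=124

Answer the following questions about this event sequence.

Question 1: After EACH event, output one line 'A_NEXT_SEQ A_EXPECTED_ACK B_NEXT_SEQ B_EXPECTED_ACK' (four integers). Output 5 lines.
124 2000 2000 124
266 2000 2000 266
301 2000 2000 266
399 2000 2000 266
399 2124 2124 266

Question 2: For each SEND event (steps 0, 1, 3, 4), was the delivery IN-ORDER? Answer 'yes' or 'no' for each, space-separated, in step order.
Answer: yes yes no yes

Derivation:
Step 0: SEND seq=0 -> in-order
Step 1: SEND seq=124 -> in-order
Step 3: SEND seq=301 -> out-of-order
Step 4: SEND seq=2000 -> in-order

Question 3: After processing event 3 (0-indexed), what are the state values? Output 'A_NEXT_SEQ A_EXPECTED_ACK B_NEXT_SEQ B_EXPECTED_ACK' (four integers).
After event 0: A_seq=124 A_ack=2000 B_seq=2000 B_ack=124
After event 1: A_seq=266 A_ack=2000 B_seq=2000 B_ack=266
After event 2: A_seq=301 A_ack=2000 B_seq=2000 B_ack=266
After event 3: A_seq=399 A_ack=2000 B_seq=2000 B_ack=266

399 2000 2000 266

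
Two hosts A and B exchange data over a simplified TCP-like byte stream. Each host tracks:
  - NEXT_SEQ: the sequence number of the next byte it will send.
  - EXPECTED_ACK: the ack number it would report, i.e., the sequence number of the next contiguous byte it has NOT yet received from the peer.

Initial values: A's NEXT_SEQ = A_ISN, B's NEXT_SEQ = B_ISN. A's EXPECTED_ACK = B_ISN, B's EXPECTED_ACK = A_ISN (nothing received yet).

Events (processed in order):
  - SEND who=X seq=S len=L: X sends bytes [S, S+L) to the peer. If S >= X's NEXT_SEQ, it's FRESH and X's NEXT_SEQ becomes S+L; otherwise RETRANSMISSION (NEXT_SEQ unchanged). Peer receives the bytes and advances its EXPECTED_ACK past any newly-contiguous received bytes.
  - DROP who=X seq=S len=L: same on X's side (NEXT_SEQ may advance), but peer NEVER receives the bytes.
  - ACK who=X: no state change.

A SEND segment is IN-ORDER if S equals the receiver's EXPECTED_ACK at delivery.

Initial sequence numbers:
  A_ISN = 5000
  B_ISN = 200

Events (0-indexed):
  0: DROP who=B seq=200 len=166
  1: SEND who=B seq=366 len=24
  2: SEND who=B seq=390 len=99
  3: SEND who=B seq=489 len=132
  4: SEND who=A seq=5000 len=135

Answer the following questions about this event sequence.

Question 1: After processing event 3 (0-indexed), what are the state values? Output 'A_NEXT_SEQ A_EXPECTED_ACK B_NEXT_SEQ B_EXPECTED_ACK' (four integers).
After event 0: A_seq=5000 A_ack=200 B_seq=366 B_ack=5000
After event 1: A_seq=5000 A_ack=200 B_seq=390 B_ack=5000
After event 2: A_seq=5000 A_ack=200 B_seq=489 B_ack=5000
After event 3: A_seq=5000 A_ack=200 B_seq=621 B_ack=5000

5000 200 621 5000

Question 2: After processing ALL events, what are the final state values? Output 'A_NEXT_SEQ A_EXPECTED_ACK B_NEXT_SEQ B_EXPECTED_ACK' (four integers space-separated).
After event 0: A_seq=5000 A_ack=200 B_seq=366 B_ack=5000
After event 1: A_seq=5000 A_ack=200 B_seq=390 B_ack=5000
After event 2: A_seq=5000 A_ack=200 B_seq=489 B_ack=5000
After event 3: A_seq=5000 A_ack=200 B_seq=621 B_ack=5000
After event 4: A_seq=5135 A_ack=200 B_seq=621 B_ack=5135

Answer: 5135 200 621 5135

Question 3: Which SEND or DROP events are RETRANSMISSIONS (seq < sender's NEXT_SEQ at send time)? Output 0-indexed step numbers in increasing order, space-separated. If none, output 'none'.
Step 0: DROP seq=200 -> fresh
Step 1: SEND seq=366 -> fresh
Step 2: SEND seq=390 -> fresh
Step 3: SEND seq=489 -> fresh
Step 4: SEND seq=5000 -> fresh

Answer: none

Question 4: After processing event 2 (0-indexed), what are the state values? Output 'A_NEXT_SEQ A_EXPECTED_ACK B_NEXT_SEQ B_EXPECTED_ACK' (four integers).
After event 0: A_seq=5000 A_ack=200 B_seq=366 B_ack=5000
After event 1: A_seq=5000 A_ack=200 B_seq=390 B_ack=5000
After event 2: A_seq=5000 A_ack=200 B_seq=489 B_ack=5000

5000 200 489 5000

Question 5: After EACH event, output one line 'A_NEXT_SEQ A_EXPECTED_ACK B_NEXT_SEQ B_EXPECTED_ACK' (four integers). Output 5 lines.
5000 200 366 5000
5000 200 390 5000
5000 200 489 5000
5000 200 621 5000
5135 200 621 5135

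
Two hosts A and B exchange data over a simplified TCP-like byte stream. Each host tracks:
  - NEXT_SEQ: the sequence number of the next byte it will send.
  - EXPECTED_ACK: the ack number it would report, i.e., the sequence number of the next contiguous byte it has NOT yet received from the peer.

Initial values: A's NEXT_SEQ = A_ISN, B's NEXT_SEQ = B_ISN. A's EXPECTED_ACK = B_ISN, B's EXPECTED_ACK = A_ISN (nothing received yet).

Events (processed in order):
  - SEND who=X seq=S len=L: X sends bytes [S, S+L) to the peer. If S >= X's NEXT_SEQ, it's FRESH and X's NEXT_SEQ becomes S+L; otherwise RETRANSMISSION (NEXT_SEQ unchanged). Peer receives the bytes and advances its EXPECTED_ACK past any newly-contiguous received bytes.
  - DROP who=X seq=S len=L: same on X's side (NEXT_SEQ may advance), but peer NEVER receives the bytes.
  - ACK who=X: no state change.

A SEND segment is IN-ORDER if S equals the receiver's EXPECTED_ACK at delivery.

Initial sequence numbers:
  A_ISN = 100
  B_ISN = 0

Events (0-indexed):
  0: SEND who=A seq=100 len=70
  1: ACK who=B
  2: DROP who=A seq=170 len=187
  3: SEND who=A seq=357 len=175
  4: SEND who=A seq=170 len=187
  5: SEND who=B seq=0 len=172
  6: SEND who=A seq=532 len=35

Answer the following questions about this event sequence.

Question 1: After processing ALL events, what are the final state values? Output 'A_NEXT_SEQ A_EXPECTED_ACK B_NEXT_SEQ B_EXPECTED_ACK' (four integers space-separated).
After event 0: A_seq=170 A_ack=0 B_seq=0 B_ack=170
After event 1: A_seq=170 A_ack=0 B_seq=0 B_ack=170
After event 2: A_seq=357 A_ack=0 B_seq=0 B_ack=170
After event 3: A_seq=532 A_ack=0 B_seq=0 B_ack=170
After event 4: A_seq=532 A_ack=0 B_seq=0 B_ack=532
After event 5: A_seq=532 A_ack=172 B_seq=172 B_ack=532
After event 6: A_seq=567 A_ack=172 B_seq=172 B_ack=567

Answer: 567 172 172 567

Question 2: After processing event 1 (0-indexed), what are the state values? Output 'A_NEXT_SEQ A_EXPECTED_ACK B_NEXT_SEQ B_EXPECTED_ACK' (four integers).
After event 0: A_seq=170 A_ack=0 B_seq=0 B_ack=170
After event 1: A_seq=170 A_ack=0 B_seq=0 B_ack=170

170 0 0 170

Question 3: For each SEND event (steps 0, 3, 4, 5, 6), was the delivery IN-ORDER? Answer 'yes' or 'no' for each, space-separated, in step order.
Step 0: SEND seq=100 -> in-order
Step 3: SEND seq=357 -> out-of-order
Step 4: SEND seq=170 -> in-order
Step 5: SEND seq=0 -> in-order
Step 6: SEND seq=532 -> in-order

Answer: yes no yes yes yes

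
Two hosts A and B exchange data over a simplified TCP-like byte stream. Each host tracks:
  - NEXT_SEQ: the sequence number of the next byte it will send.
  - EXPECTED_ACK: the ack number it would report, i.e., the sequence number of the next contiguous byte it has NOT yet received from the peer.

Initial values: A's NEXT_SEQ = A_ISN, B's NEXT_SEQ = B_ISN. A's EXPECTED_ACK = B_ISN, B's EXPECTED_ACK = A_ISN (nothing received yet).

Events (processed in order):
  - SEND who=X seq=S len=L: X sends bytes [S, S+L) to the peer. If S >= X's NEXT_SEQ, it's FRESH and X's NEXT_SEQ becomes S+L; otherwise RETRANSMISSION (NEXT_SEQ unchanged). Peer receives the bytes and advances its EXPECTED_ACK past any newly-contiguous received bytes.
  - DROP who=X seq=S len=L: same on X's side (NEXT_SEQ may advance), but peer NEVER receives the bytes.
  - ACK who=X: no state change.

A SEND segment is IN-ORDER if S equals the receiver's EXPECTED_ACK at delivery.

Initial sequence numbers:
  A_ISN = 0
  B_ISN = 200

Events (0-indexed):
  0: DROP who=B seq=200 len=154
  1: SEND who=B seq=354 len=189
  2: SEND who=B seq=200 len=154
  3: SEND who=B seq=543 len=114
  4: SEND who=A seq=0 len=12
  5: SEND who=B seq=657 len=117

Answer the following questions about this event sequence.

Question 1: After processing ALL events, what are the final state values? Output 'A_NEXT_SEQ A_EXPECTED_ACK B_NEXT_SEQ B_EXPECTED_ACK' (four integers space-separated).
After event 0: A_seq=0 A_ack=200 B_seq=354 B_ack=0
After event 1: A_seq=0 A_ack=200 B_seq=543 B_ack=0
After event 2: A_seq=0 A_ack=543 B_seq=543 B_ack=0
After event 3: A_seq=0 A_ack=657 B_seq=657 B_ack=0
After event 4: A_seq=12 A_ack=657 B_seq=657 B_ack=12
After event 5: A_seq=12 A_ack=774 B_seq=774 B_ack=12

Answer: 12 774 774 12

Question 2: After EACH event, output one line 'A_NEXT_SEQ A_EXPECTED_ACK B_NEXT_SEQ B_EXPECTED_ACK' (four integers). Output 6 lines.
0 200 354 0
0 200 543 0
0 543 543 0
0 657 657 0
12 657 657 12
12 774 774 12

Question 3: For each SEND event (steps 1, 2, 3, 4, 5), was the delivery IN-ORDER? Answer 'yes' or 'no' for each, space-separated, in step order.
Answer: no yes yes yes yes

Derivation:
Step 1: SEND seq=354 -> out-of-order
Step 2: SEND seq=200 -> in-order
Step 3: SEND seq=543 -> in-order
Step 4: SEND seq=0 -> in-order
Step 5: SEND seq=657 -> in-order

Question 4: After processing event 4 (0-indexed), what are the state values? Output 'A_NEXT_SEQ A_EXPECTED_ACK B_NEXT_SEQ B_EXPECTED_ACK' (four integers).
After event 0: A_seq=0 A_ack=200 B_seq=354 B_ack=0
After event 1: A_seq=0 A_ack=200 B_seq=543 B_ack=0
After event 2: A_seq=0 A_ack=543 B_seq=543 B_ack=0
After event 3: A_seq=0 A_ack=657 B_seq=657 B_ack=0
After event 4: A_seq=12 A_ack=657 B_seq=657 B_ack=12

12 657 657 12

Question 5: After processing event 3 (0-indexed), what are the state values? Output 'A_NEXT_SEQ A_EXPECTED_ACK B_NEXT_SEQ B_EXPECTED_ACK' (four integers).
After event 0: A_seq=0 A_ack=200 B_seq=354 B_ack=0
After event 1: A_seq=0 A_ack=200 B_seq=543 B_ack=0
After event 2: A_seq=0 A_ack=543 B_seq=543 B_ack=0
After event 3: A_seq=0 A_ack=657 B_seq=657 B_ack=0

0 657 657 0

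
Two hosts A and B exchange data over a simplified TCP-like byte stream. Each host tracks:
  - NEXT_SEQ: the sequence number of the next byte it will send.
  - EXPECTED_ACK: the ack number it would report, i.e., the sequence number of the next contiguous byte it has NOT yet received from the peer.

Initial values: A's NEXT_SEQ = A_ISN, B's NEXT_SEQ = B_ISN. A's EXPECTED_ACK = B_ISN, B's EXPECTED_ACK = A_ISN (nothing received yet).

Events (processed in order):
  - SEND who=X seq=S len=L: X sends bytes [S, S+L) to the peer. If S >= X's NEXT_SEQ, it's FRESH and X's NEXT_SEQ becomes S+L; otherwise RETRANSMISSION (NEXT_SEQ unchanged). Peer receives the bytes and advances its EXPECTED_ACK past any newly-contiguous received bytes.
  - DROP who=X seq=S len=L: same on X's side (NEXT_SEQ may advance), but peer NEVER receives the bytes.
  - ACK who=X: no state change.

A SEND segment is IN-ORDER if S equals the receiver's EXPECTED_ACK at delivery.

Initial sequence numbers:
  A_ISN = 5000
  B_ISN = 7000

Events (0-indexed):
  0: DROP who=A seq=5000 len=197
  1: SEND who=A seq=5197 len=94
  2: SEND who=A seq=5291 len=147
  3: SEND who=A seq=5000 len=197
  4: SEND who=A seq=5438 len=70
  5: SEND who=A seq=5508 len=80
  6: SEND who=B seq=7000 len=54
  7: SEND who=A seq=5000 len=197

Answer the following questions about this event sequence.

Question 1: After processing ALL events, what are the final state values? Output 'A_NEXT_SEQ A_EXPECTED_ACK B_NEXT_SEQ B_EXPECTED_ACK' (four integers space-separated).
After event 0: A_seq=5197 A_ack=7000 B_seq=7000 B_ack=5000
After event 1: A_seq=5291 A_ack=7000 B_seq=7000 B_ack=5000
After event 2: A_seq=5438 A_ack=7000 B_seq=7000 B_ack=5000
After event 3: A_seq=5438 A_ack=7000 B_seq=7000 B_ack=5438
After event 4: A_seq=5508 A_ack=7000 B_seq=7000 B_ack=5508
After event 5: A_seq=5588 A_ack=7000 B_seq=7000 B_ack=5588
After event 6: A_seq=5588 A_ack=7054 B_seq=7054 B_ack=5588
After event 7: A_seq=5588 A_ack=7054 B_seq=7054 B_ack=5588

Answer: 5588 7054 7054 5588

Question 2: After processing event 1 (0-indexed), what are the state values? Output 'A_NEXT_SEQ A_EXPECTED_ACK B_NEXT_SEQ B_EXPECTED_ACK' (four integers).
After event 0: A_seq=5197 A_ack=7000 B_seq=7000 B_ack=5000
After event 1: A_seq=5291 A_ack=7000 B_seq=7000 B_ack=5000

5291 7000 7000 5000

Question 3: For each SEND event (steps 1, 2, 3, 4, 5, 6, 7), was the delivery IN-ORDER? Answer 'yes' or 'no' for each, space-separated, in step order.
Answer: no no yes yes yes yes no

Derivation:
Step 1: SEND seq=5197 -> out-of-order
Step 2: SEND seq=5291 -> out-of-order
Step 3: SEND seq=5000 -> in-order
Step 4: SEND seq=5438 -> in-order
Step 5: SEND seq=5508 -> in-order
Step 6: SEND seq=7000 -> in-order
Step 7: SEND seq=5000 -> out-of-order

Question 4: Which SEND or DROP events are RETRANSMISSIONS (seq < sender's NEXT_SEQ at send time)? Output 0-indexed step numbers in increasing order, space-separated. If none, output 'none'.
Answer: 3 7

Derivation:
Step 0: DROP seq=5000 -> fresh
Step 1: SEND seq=5197 -> fresh
Step 2: SEND seq=5291 -> fresh
Step 3: SEND seq=5000 -> retransmit
Step 4: SEND seq=5438 -> fresh
Step 5: SEND seq=5508 -> fresh
Step 6: SEND seq=7000 -> fresh
Step 7: SEND seq=5000 -> retransmit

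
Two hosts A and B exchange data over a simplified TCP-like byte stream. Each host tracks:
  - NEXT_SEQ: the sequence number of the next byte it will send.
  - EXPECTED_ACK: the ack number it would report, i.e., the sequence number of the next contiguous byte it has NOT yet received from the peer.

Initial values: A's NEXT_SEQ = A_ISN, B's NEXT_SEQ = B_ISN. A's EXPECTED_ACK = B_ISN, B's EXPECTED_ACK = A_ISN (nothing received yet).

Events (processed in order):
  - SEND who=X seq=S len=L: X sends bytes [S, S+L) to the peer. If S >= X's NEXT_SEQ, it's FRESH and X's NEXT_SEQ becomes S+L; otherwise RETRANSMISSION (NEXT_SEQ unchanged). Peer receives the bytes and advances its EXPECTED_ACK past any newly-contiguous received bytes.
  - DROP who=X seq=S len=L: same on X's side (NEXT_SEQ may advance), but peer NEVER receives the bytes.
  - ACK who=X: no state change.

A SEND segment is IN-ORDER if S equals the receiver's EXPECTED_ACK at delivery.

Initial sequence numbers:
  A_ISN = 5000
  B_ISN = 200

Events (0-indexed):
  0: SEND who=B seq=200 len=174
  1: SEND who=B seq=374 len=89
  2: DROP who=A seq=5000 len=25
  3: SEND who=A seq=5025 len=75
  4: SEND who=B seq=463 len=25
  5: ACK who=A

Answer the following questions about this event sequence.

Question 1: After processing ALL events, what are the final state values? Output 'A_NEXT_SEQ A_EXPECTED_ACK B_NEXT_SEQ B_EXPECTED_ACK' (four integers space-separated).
After event 0: A_seq=5000 A_ack=374 B_seq=374 B_ack=5000
After event 1: A_seq=5000 A_ack=463 B_seq=463 B_ack=5000
After event 2: A_seq=5025 A_ack=463 B_seq=463 B_ack=5000
After event 3: A_seq=5100 A_ack=463 B_seq=463 B_ack=5000
After event 4: A_seq=5100 A_ack=488 B_seq=488 B_ack=5000
After event 5: A_seq=5100 A_ack=488 B_seq=488 B_ack=5000

Answer: 5100 488 488 5000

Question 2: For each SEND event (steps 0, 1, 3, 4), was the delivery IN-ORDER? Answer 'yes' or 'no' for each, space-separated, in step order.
Step 0: SEND seq=200 -> in-order
Step 1: SEND seq=374 -> in-order
Step 3: SEND seq=5025 -> out-of-order
Step 4: SEND seq=463 -> in-order

Answer: yes yes no yes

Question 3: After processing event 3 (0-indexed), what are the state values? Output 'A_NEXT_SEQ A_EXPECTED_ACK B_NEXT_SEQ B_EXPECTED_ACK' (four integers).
After event 0: A_seq=5000 A_ack=374 B_seq=374 B_ack=5000
After event 1: A_seq=5000 A_ack=463 B_seq=463 B_ack=5000
After event 2: A_seq=5025 A_ack=463 B_seq=463 B_ack=5000
After event 3: A_seq=5100 A_ack=463 B_seq=463 B_ack=5000

5100 463 463 5000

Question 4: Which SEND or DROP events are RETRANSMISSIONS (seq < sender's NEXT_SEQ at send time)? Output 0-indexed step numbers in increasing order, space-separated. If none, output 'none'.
Step 0: SEND seq=200 -> fresh
Step 1: SEND seq=374 -> fresh
Step 2: DROP seq=5000 -> fresh
Step 3: SEND seq=5025 -> fresh
Step 4: SEND seq=463 -> fresh

Answer: none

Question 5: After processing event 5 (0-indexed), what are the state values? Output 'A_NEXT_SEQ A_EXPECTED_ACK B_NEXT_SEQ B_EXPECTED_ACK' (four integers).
After event 0: A_seq=5000 A_ack=374 B_seq=374 B_ack=5000
After event 1: A_seq=5000 A_ack=463 B_seq=463 B_ack=5000
After event 2: A_seq=5025 A_ack=463 B_seq=463 B_ack=5000
After event 3: A_seq=5100 A_ack=463 B_seq=463 B_ack=5000
After event 4: A_seq=5100 A_ack=488 B_seq=488 B_ack=5000
After event 5: A_seq=5100 A_ack=488 B_seq=488 B_ack=5000

5100 488 488 5000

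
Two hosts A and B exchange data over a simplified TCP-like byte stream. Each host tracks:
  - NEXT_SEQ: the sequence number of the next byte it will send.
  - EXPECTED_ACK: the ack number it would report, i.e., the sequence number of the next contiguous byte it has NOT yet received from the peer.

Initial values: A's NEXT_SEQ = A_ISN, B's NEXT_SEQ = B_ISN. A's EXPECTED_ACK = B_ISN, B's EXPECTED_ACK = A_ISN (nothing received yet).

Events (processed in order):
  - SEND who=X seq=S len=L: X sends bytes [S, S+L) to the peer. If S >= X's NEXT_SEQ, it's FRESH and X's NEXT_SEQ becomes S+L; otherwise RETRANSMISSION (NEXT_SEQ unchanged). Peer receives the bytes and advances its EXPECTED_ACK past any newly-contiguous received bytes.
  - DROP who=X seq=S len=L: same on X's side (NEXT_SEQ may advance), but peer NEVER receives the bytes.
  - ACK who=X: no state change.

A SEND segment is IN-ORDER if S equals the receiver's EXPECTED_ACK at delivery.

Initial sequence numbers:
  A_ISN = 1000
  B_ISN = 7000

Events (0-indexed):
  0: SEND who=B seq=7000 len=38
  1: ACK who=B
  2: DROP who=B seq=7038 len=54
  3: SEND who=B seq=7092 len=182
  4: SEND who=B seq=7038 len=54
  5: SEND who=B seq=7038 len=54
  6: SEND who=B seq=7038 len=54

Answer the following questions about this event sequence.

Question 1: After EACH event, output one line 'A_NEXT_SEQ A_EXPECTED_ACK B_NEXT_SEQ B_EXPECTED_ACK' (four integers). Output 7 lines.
1000 7038 7038 1000
1000 7038 7038 1000
1000 7038 7092 1000
1000 7038 7274 1000
1000 7274 7274 1000
1000 7274 7274 1000
1000 7274 7274 1000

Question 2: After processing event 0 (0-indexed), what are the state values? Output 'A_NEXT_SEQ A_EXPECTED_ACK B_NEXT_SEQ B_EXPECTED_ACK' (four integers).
After event 0: A_seq=1000 A_ack=7038 B_seq=7038 B_ack=1000

1000 7038 7038 1000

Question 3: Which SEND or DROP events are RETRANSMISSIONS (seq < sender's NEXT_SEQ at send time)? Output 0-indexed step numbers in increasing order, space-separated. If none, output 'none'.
Answer: 4 5 6

Derivation:
Step 0: SEND seq=7000 -> fresh
Step 2: DROP seq=7038 -> fresh
Step 3: SEND seq=7092 -> fresh
Step 4: SEND seq=7038 -> retransmit
Step 5: SEND seq=7038 -> retransmit
Step 6: SEND seq=7038 -> retransmit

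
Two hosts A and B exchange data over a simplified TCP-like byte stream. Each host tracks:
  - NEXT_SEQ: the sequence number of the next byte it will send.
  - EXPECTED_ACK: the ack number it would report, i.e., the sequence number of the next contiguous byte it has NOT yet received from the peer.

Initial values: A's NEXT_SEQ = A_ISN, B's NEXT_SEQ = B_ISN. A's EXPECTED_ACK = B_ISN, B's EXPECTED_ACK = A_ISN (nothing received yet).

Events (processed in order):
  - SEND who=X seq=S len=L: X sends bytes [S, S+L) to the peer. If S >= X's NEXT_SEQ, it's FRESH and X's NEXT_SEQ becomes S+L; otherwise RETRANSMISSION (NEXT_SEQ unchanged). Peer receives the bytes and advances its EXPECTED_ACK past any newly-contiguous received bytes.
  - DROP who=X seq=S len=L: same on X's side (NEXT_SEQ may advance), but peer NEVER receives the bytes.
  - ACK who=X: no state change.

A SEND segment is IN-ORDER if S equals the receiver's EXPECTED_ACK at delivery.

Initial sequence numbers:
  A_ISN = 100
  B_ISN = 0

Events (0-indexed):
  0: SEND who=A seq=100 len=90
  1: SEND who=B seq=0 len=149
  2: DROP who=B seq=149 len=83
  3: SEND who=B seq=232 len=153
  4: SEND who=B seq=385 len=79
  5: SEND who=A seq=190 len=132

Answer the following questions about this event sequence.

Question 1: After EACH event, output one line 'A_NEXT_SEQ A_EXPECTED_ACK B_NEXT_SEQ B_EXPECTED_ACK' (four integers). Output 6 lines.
190 0 0 190
190 149 149 190
190 149 232 190
190 149 385 190
190 149 464 190
322 149 464 322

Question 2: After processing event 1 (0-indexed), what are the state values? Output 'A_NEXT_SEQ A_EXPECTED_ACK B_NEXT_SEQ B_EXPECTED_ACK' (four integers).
After event 0: A_seq=190 A_ack=0 B_seq=0 B_ack=190
After event 1: A_seq=190 A_ack=149 B_seq=149 B_ack=190

190 149 149 190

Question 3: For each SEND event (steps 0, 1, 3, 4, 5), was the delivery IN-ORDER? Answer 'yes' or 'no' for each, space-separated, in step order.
Answer: yes yes no no yes

Derivation:
Step 0: SEND seq=100 -> in-order
Step 1: SEND seq=0 -> in-order
Step 3: SEND seq=232 -> out-of-order
Step 4: SEND seq=385 -> out-of-order
Step 5: SEND seq=190 -> in-order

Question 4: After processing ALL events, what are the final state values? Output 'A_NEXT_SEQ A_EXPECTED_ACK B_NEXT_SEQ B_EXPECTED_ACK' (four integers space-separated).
After event 0: A_seq=190 A_ack=0 B_seq=0 B_ack=190
After event 1: A_seq=190 A_ack=149 B_seq=149 B_ack=190
After event 2: A_seq=190 A_ack=149 B_seq=232 B_ack=190
After event 3: A_seq=190 A_ack=149 B_seq=385 B_ack=190
After event 4: A_seq=190 A_ack=149 B_seq=464 B_ack=190
After event 5: A_seq=322 A_ack=149 B_seq=464 B_ack=322

Answer: 322 149 464 322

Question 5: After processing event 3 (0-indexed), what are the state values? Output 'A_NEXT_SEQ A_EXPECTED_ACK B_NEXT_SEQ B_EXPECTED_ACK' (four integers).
After event 0: A_seq=190 A_ack=0 B_seq=0 B_ack=190
After event 1: A_seq=190 A_ack=149 B_seq=149 B_ack=190
After event 2: A_seq=190 A_ack=149 B_seq=232 B_ack=190
After event 3: A_seq=190 A_ack=149 B_seq=385 B_ack=190

190 149 385 190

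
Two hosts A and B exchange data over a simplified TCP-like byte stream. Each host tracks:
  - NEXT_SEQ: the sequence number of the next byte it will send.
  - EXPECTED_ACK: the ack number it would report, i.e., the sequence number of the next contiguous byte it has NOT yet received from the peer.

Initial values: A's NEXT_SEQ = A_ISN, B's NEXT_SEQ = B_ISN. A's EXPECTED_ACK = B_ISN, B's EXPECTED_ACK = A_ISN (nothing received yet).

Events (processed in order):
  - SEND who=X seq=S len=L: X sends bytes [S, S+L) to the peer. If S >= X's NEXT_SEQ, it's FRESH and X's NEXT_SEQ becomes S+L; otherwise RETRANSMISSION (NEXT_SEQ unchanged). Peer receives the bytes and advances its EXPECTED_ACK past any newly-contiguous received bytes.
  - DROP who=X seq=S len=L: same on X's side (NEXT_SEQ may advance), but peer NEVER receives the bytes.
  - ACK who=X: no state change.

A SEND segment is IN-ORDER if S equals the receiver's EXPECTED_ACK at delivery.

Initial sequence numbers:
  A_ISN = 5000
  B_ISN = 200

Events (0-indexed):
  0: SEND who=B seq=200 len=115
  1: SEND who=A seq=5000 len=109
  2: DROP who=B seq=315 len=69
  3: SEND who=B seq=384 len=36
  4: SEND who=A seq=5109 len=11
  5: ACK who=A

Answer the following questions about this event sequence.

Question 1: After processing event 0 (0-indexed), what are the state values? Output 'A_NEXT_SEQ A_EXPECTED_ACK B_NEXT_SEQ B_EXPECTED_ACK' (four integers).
After event 0: A_seq=5000 A_ack=315 B_seq=315 B_ack=5000

5000 315 315 5000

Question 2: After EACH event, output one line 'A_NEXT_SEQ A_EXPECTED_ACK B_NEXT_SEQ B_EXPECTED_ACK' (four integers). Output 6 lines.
5000 315 315 5000
5109 315 315 5109
5109 315 384 5109
5109 315 420 5109
5120 315 420 5120
5120 315 420 5120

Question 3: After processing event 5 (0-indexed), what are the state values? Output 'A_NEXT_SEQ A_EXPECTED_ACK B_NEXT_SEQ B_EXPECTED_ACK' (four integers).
After event 0: A_seq=5000 A_ack=315 B_seq=315 B_ack=5000
After event 1: A_seq=5109 A_ack=315 B_seq=315 B_ack=5109
After event 2: A_seq=5109 A_ack=315 B_seq=384 B_ack=5109
After event 3: A_seq=5109 A_ack=315 B_seq=420 B_ack=5109
After event 4: A_seq=5120 A_ack=315 B_seq=420 B_ack=5120
After event 5: A_seq=5120 A_ack=315 B_seq=420 B_ack=5120

5120 315 420 5120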